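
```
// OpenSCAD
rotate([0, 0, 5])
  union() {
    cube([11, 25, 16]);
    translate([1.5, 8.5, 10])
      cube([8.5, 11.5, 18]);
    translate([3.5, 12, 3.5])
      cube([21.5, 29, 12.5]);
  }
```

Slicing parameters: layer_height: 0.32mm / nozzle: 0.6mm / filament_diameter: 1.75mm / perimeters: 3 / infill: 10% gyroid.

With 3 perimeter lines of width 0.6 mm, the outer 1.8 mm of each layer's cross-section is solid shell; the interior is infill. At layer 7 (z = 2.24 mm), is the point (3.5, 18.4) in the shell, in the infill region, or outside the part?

infill

At z = 2.24 mm: the cube (footprint 11×25) is included at this height; the cube at (1.5, 8.5) is not intersected at this z (z outside [10, 28]); the cube at (3.5, 12) is absent (z outside [3.5, 16]); Combining (union): only the 11×25 cube is present, so the union is just that shape — 1 connected region; (whole slice rotated 5° about Z — lengths, areas and connectivity unchanged). Overall, the cross-section is a single solid region. Undo the 5° rotation: the query point maps to (5.090, 18.025) in the un-rotated model frame. The nearest boundary edge runs (0.00, 25.00)→(0.00, 0.00); distance from the point to it = 5.09 mm. The point is inside the cross-section and 5.09 mm from the nearest boundary — more than the 1.8 mm shell width (3 × 0.6), so it's in the infill interior.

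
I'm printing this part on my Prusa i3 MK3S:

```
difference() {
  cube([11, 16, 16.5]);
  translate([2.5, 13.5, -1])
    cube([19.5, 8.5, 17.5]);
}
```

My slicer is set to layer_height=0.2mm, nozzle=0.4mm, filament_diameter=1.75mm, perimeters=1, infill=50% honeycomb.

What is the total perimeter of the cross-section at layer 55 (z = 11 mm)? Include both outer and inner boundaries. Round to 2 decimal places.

At z = 11 mm: the 11×16 cube contributes its full rectangle (perimeter 54.00 mm); the cube at (2.5, 13.5) (footprint 19.5×8.5) is included at this height (perimeter 56.00 mm); Taking the first minus the rest: starting from the 11×16 cube, the 19.5×8.5 cube at (2.5, 13.5) partially overlaps it — only the 21.25 mm² overlap (of its 165.75 mm²) is removed, clipping the outline — boundary = 54.00 mm. Overall, the cross-section is a single solid region. Total boundary length (outer) = 54.00 mm.

54.00 mm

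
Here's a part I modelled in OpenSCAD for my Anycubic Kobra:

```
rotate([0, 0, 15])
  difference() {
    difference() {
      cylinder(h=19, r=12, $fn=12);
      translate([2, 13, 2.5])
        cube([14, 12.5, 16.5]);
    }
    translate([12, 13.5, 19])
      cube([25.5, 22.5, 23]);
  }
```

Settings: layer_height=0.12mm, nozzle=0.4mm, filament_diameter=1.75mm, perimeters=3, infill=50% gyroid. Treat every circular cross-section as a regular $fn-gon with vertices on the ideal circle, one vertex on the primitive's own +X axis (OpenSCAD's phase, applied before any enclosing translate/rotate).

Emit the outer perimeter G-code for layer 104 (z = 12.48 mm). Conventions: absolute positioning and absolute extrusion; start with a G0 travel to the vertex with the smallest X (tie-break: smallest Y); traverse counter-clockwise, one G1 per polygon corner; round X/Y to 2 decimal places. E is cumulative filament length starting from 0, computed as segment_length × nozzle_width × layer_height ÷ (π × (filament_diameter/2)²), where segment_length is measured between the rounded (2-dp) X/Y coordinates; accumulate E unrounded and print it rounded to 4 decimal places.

G0 X-11.59 Y-3.11 Z12.48
G1 X-8.49 Y-8.49 E0.1239
G1 X-3.11 Y-11.59 E0.2478
G1 X3.11 Y-11.59 E0.3720
G1 X8.49 Y-8.49 E0.4959
G1 X11.59 Y-3.11 E0.6198
G1 X11.59 Y3.11 E0.7439
G1 X8.49 Y8.49 E0.8678
G1 X3.11 Y11.59 E0.9917
G1 X-3.11 Y11.59 E1.1159
G1 X-8.49 Y8.49 E1.2398
G1 X-11.59 Y3.11 E1.3637
G1 X-11.59 Y-3.11 E1.4878

At z = 12.48 mm: the cylinder: section is a regular 12-gon, circumradius r=12; the 14×12.5 cube at (2, 13) contributes its full rectangle; After the difference (first − rest): starting from the r=12 cylinder, the 14×12.5 cube at (2, 13) misses the remaining region (no effect) — 1 connected region; the cube at (12, 13.5) does not reach this height (z outside [19, 42]); Taking the first minus the rest: none of the subtracted shapes is present at this height, so that combined region is unchanged — 1 connected region; (rotated 15° about Z; rotation is an isometry so areas/perimeters/island counts are preserved). The outline is a single polygon with 12 vertices. Extrusion per mm of travel: 0.4 × 0.12 / (π × 0.875²) = 0.019956. Accumulating E over each segment gives final E = 1.4878.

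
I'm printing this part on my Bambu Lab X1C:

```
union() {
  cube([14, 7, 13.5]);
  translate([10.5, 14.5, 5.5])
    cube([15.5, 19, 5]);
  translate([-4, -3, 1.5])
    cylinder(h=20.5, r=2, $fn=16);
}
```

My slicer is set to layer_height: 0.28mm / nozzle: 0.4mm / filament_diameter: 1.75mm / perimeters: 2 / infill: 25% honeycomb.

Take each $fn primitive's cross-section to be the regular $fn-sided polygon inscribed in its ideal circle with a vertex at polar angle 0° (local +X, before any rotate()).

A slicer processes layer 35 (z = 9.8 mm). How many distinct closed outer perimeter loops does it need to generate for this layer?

At z = 9.8 mm: the 14×7 cube contributes its full rectangle; the cube at (10.5, 14.5) is present — its section is the full 15.5×19 rectangle; the r=2 cylinder at (-4, -3) contributes a regular 16-gon of circumradius 2; Combining (union): the 3 present regions are separate (no shared area or edge), so areas and boundary lengths simply add and each stays a separate island — 3 connected regions. The result has 3 disconnected regions.

3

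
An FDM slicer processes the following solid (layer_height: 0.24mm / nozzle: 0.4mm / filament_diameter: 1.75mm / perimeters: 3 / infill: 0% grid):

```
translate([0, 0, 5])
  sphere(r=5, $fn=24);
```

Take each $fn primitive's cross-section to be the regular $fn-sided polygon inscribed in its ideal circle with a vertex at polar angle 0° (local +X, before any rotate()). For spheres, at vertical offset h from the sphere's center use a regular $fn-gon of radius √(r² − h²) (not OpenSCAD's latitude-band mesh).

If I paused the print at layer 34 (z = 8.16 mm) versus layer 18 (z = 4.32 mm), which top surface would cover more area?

Layer 34 (z = 8.16): the r=5 sphere slices to a regular 24-gon of circumradius 3.875 (√(r²−h²) with h=3.16 from center) (area = (24/2)·3.875²·sin(360°/24) = 46.63 mm²). So its area = 46.63 mm². Layer 18 (z = 4.32): the r=5 sphere contributes a regular 24-gon of circumradius √(5²−0.68²) = 4.954 (area = (24/2)·4.954²·sin(360°/24) = 76.21 mm²). So its area = 76.21 mm². Layer 18 is larger (76.21 vs 46.63 mm²).

layer 18 (z = 4.32 mm)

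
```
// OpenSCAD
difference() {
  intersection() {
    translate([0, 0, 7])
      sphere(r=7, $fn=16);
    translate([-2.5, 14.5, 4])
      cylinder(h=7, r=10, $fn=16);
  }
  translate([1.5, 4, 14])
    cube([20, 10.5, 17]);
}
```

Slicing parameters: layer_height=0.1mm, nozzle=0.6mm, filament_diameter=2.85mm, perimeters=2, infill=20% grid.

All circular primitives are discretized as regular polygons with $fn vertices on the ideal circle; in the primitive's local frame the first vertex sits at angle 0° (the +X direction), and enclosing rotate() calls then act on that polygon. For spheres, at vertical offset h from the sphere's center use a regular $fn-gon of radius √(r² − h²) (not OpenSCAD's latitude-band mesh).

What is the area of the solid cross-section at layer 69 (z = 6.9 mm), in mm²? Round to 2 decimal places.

At z = 6.9 mm: the r=7 sphere contributes a regular 16-gon of circumradius √(7²−0.1²) = 6.999 (area = (16/2)·6.999²·sin(360°/16) = 149.98 mm²); the r=10 cylinder at (-2.5, 14.5) contributes a regular 16-gon of circumradius 10 (area = (16/2)·10.000²·sin(360°/16) = 306.15 mm²); Taking the intersection: the r=10 cylinder at (-2.5, 14.5) partially overlaps the r=7 sphere; clipping to the common part keeps 11.05 mm² — area = 11.05 mm²; the cube at (1.5, 4) does not reach this height (z outside [14, 31]); Taking the first minus the rest: none of the subtracted shapes is present at this height, so that combined region is unchanged — area = 11.05 mm². Overall, the cross-section is a single solid region. Net area = 11.05 mm².

11.05 mm²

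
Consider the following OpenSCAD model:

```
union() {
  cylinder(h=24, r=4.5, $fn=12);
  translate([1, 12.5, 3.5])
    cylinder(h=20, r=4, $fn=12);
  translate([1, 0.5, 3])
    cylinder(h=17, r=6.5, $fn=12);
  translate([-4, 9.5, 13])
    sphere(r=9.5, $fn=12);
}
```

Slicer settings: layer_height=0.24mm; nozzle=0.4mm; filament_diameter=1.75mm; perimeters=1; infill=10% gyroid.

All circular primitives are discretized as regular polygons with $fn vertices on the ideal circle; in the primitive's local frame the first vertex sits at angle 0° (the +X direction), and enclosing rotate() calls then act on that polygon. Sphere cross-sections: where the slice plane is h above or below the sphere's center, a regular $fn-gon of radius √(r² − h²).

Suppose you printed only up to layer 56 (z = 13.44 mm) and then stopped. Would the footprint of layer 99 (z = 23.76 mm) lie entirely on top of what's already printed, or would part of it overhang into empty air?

entirely on top

Compare the two slices. At z = 13.44: the r=4.5 cylinder contributes a regular 12-gon of circumradius 4.5 (area = (12/2)·4.500²·sin(360°/12) = 60.75 mm²); the cylinder at (1, 12.5): section is a regular 12-gon, circumradius r=4 (area = (12/2)·4.000²·sin(360°/12) = 48.00 mm²); the cylinder at (1, 0.5): section is a regular 12-gon, circumradius r=6.5 (area = (12/2)·6.500²·sin(360°/12) = 126.75 mm²); the sphere at (-4, 9.5): section is a regular 12-gon, circumradius = √(r²−h²) = √(9.5²−0.44²) = 9.490 (area = (12/2)·9.490²·sin(360°/12) = 270.17 mm²); Merging all regions: the regions partially overlap — summed areas 505.67 mm² minus the doubly-counted overlap 149.65 mm² gives 356.02 mm² — area = 356.02 mm². At z = 23.76: the r=4.5 cylinder contributes a regular 12-gon of circumradius 4.5 (area = (12/2)·4.500²·sin(360°/12) = 60.75 mm²); the cylinder at (1, 12.5) is absent (z outside [3.5, 23.5]); the cylinder at (1, 0.5) does not reach this height (z outside [3, 20]); the sphere at (-4, 9.5) is not intersected at this z (|z−center|=10.760 > r=9.5); Merging all regions: only the r=4.5 cylinder is present, so the union is just that shape — area = 60.75 mm². Checking containment: the cross-section at z = 23.76 is a subset of the cross-section at z = 13.44.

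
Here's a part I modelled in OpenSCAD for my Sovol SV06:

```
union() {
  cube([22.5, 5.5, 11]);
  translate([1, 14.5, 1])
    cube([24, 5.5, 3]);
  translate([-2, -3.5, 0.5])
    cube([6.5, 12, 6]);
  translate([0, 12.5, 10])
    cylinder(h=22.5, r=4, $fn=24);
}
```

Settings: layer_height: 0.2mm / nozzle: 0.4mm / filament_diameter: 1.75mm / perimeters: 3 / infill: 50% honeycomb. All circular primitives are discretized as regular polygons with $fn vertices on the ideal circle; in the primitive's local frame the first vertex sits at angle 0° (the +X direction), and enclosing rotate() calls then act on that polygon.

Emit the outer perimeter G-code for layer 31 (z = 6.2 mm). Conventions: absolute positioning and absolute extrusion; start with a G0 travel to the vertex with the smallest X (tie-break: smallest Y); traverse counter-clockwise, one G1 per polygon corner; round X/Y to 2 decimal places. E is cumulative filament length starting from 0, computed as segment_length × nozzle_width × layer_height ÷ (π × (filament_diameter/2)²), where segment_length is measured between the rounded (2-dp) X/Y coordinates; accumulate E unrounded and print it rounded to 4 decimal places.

G0 X-2.00 Y-3.50 Z6.20
G1 X4.50 Y-3.50 E0.2162
G1 X4.50 Y0.00 E0.3326
G1 X22.50 Y0.00 E0.9313
G1 X22.50 Y5.50 E1.1142
G1 X4.50 Y5.50 E1.7129
G1 X4.50 Y8.50 E1.8127
G1 X-2.00 Y8.50 E2.0289
G1 X-2.00 Y-3.50 E2.4280

At z = 6.2 mm: the 22.5×5.5 cube contributes its full rectangle; the cube at (1, 14.5) does not reach this height (z outside [1, 4]); the cube at (-2, -3.5) (footprint 6.5×12) is included at this height; the cylinder at (0, 12.5) is absent (z outside [10, 32.5]); Merging all regions: the regions partially overlap (shared area 24.75 mm²), so overlapping operands fuse into one piece — 1 connected region. The outline is a single polygon with 8 vertices. Extrusion per mm of travel: 0.4 × 0.2 / (π × 0.875²) = 0.033260. Accumulating E over each segment gives final E = 2.4280.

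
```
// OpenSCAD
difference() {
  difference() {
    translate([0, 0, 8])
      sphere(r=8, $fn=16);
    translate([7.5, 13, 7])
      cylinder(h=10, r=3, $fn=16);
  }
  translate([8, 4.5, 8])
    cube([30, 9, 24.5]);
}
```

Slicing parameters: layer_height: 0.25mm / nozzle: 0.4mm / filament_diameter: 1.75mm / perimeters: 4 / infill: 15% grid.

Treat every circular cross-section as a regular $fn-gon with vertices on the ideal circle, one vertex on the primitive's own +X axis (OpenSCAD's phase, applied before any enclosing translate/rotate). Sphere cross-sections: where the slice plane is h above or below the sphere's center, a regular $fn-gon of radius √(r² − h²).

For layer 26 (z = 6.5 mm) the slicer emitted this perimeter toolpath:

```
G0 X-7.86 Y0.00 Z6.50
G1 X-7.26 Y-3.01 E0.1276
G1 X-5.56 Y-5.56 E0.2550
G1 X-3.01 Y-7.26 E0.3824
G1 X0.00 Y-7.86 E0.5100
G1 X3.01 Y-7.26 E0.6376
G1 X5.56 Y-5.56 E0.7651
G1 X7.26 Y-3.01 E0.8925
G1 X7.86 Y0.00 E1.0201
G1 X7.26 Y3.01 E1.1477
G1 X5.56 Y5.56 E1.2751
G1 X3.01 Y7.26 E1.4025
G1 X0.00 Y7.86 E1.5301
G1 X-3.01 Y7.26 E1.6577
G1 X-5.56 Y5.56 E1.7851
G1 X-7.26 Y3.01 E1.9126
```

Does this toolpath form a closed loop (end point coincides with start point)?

Start point (G0): (-7.86, 0.00). End point (last G1): the path does not return to the start — open.

no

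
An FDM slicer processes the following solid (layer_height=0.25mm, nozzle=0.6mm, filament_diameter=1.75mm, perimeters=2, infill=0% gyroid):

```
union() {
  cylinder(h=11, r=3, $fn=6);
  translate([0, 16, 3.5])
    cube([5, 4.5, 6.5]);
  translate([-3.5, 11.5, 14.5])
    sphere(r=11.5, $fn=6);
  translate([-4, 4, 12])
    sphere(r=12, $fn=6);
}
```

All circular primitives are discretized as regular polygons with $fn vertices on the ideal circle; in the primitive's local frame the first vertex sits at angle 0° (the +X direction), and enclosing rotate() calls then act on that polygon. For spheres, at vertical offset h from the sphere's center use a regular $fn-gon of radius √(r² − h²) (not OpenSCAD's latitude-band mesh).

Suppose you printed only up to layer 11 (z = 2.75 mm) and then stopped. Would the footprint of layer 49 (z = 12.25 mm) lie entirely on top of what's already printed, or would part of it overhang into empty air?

Compare the two slices. At z = 2.75: the r=3 cylinder gives a regular 6-gon of circumradius 3 (constant along its height) (area = (6/2)·3.000²·sin(360°/6) = 23.38 mm²); the cube at (0, 16) is absent (z outside [3.5, 10]); the sphere at (-3.5, 11.5) is absent (|z−center|=11.750 > r=11.5); the r=12 sphere at (-4, 4) slices to a regular 6-gon of circumradius 7.644 (√(r²−h²) with h=9.25 from center) (area = (6/2)·7.644²·sin(360°/6) = 151.83 mm²); Merging all regions: the regions partially overlap — summed areas 175.21 mm² minus the doubly-counted overlap 17.86 mm² gives 157.35 mm² — area = 157.35 mm². At z = 12.25: the cylinder is not intersected at this z (z outside [0, 11]); the cube at (0, 16) is absent (z outside [3.5, 10]); the r=11.5 sphere at (-3.5, 11.5) contributes a regular 6-gon of circumradius √(11.5²−2.25²) = 11.278 (area = (6/2)·11.278²·sin(360°/6) = 330.44 mm²); the sphere at (-4, 4): section is a regular 6-gon, circumradius = √(r²−h²) = √(12²−0.25²) = 11.997 (area = (6/2)·11.997²·sin(360°/6) = 373.96 mm²); Taking the union: the regions partially overlap — summed areas 704.40 mm² minus the doubly-counted overlap 193.21 mm² gives 511.19 mm² — area = 511.19 mm². Checking containment: at z = 12.25 the cross-section extends beyond the z = 2.75 cross-section by about 353.84 mm².

part overhangs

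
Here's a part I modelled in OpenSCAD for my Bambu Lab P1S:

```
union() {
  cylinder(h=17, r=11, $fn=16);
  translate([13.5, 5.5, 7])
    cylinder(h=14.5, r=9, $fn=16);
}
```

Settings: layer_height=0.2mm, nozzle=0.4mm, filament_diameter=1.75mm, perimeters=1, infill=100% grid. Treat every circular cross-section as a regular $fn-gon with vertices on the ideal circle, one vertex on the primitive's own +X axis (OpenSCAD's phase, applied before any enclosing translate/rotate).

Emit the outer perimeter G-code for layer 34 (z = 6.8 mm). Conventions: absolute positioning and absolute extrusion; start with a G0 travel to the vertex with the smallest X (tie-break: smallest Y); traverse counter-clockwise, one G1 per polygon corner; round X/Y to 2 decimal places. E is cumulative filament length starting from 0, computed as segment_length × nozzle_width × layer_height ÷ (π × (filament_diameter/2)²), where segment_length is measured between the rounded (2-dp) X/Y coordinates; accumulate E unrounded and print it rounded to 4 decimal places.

At z = 6.8 mm: the r=11 cylinder gives a regular 16-gon of circumradius 11 (constant along its height); the cylinder at (13.5, 5.5) is not intersected at this z (z outside [7, 21.5]); Taking the union: only the r=11 cylinder is present, so the union is just that shape — 1 connected region. The outline is a single polygon with 16 vertices. Extrusion per mm of travel: 0.4 × 0.2 / (π × 0.875²) = 0.033260. Accumulating E over each segment gives final E = 2.2839.

G0 X-11.00 Y0.00 Z6.80
G1 X-10.16 Y-4.21 E0.1428
G1 X-7.78 Y-7.78 E0.2855
G1 X-4.21 Y-10.16 E0.4282
G1 X0.00 Y-11.00 E0.5710
G1 X4.21 Y-10.16 E0.7138
G1 X7.78 Y-7.78 E0.8565
G1 X10.16 Y-4.21 E0.9992
G1 X11.00 Y0.00 E1.1420
G1 X10.16 Y4.21 E1.2848
G1 X7.78 Y7.78 E1.4275
G1 X4.21 Y10.16 E1.5702
G1 X0.00 Y11.00 E1.7129
G1 X-4.21 Y10.16 E1.8557
G1 X-7.78 Y7.78 E1.9984
G1 X-10.16 Y4.21 E2.1411
G1 X-11.00 Y0.00 E2.2839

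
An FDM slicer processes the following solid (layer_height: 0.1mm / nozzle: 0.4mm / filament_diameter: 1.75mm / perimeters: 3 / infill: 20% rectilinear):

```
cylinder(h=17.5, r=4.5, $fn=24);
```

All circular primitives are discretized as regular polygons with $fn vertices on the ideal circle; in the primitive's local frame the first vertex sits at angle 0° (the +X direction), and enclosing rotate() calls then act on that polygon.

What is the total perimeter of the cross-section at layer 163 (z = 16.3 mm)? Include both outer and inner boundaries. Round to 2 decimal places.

28.19 mm

At z = 16.3 mm: the r=4.5 cylinder gives a regular 24-gon of circumradius 4.5 (constant along its height) (perimeter = 2·24·4.500·sin(180°/24) = 28.19 mm). Overall, the cross-section is a single solid region. Total boundary length (outer) = 28.19 mm.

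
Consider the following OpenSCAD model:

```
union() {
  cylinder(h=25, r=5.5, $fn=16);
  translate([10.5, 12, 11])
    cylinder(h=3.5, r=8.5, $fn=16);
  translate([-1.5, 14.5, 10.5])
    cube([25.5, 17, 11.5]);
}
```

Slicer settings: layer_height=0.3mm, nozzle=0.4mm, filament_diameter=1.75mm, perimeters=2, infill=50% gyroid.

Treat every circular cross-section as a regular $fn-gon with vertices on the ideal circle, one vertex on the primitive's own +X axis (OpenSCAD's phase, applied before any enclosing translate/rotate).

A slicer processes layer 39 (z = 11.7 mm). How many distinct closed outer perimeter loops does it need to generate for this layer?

At z = 11.7 mm: the r=5.5 cylinder gives a regular 16-gon of circumradius 5.5 (constant along its height); the cylinder at (10.5, 12): section is a regular 16-gon, circumradius r=8.5; the cube at (-1.5, 14.5) (footprint 25.5×17) is included at this height; Merging all regions: the regions partially overlap (shared area 69.34 mm²), so overlapping operands fuse into one piece — 2 connected regions. The result has 2 disconnected regions.

2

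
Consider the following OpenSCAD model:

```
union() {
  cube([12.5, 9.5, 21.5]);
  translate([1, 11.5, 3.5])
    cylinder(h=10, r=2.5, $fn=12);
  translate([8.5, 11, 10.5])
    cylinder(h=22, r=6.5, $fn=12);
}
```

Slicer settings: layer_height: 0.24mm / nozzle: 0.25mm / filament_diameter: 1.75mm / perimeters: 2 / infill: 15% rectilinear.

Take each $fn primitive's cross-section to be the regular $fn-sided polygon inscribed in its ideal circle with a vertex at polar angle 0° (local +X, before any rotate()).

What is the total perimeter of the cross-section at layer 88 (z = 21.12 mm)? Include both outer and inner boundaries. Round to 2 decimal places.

57.93 mm

At z = 21.12 mm: the cube is present — its section is the full 12.5×9.5 rectangle (perimeter 44.00 mm); the cylinder at (1, 11.5) does not reach this height (z outside [3.5, 13.5]); the r=6.5 cylinder at (8.5, 11) gives a regular 12-gon of circumradius 6.5 (constant along its height) (perimeter = 2·12·6.500·sin(180°/12) = 40.38 mm); Merging all regions: the regions partially overlap (shared area 39.89 mm²), so the edge portions inside another operand are dropped and the merged outline is re-measured after clipping — boundary = 57.93 mm. Overall, the cross-section is a single solid region. Total boundary length (outer) = 57.93 mm.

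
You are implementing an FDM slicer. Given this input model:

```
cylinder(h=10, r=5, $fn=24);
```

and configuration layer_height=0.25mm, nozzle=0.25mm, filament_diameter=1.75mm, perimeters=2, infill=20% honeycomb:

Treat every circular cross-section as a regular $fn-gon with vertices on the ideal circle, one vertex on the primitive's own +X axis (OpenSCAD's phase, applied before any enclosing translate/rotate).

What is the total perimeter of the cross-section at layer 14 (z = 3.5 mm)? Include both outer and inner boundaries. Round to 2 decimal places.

At z = 3.5 mm: the r=5 cylinder contributes a regular 24-gon of circumradius 5 (perimeter = 2·24·5.000·sin(180°/24) = 31.33 mm). Overall, the cross-section is a single solid region. Total boundary length (outer) = 31.33 mm.

31.33 mm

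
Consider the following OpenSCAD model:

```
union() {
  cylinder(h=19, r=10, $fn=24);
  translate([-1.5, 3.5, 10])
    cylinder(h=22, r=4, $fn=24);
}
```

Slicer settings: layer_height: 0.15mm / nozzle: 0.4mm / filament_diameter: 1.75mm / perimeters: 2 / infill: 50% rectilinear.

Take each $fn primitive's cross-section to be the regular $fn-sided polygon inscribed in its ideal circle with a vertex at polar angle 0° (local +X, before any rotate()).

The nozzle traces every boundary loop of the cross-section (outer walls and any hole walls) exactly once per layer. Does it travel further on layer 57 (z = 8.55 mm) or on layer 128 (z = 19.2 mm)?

layer 57 (z = 8.55 mm)

Layer 57 (z = 8.55): the r=10 cylinder gives a regular 24-gon of circumradius 10 (constant along its height) (perimeter = 2·24·10.000·sin(180°/24) = 62.65 mm); the cylinder at (-1.5, 3.5) is not intersected at this z (z outside [10, 32]); Merging all regions: only the r=10 cylinder is present, so the union is just that shape — boundary = 62.65 mm. So its perimeter = 62.65 mm. Layer 128 (z = 19.2): the cylinder is not intersected at this z (z outside [0, 19]); the r=4 cylinder at (-1.5, 3.5) contributes a regular 24-gon of circumradius 4 (perimeter = 2·24·4.000·sin(180°/24) = 25.06 mm); Combining (union): only the r=4 cylinder at (-1.5, 3.5) is present, so the union is just that shape — boundary = 25.06 mm. So its perimeter = 25.06 mm. Layer 57 is larger (62.65 vs 25.06 mm).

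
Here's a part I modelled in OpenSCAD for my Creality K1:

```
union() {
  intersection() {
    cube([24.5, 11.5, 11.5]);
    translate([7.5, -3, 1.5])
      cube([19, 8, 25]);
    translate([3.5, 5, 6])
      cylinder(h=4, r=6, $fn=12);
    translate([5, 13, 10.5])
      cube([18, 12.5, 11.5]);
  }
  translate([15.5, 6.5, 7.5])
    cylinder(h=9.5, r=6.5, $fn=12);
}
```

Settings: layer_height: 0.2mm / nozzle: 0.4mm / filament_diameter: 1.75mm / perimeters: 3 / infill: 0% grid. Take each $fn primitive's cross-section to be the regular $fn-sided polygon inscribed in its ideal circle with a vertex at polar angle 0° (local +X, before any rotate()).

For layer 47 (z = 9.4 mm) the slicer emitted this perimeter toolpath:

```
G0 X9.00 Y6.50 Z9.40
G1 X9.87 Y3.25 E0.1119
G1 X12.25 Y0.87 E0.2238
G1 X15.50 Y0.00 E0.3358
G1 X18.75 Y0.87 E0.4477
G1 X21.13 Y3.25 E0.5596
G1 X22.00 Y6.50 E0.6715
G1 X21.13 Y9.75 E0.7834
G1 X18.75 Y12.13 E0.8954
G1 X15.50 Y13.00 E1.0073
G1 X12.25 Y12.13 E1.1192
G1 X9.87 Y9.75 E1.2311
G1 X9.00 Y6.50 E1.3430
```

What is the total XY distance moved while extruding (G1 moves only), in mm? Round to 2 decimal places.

Sum the Euclidean lengths of each G1 segment: total = 40.38 mm.

40.38 mm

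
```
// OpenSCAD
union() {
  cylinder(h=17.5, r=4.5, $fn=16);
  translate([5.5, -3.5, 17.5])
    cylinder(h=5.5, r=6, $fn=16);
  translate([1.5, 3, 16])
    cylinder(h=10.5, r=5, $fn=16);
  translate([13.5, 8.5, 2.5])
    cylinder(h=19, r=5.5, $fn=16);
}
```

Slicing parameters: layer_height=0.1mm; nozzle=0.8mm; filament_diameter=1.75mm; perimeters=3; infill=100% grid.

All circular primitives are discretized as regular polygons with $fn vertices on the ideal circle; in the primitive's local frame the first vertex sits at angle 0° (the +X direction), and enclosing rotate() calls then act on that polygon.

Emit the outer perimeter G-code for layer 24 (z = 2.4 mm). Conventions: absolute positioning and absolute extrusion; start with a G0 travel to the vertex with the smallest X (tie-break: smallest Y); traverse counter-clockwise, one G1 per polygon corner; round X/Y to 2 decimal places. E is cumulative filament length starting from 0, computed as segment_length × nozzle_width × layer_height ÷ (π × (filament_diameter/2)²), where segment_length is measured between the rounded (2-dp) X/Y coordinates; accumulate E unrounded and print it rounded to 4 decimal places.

At z = 2.4 mm: the r=4.5 cylinder contributes a regular 16-gon of circumradius 4.5; the cylinder at (5.5, -3.5) is not intersected at this z (z outside [17.5, 23]); the cylinder at (1.5, 3) does not reach this height (z outside [16, 26.5]); the cylinder at (13.5, 8.5) is not intersected at this z (z outside [2.5, 21.5]); Merging all regions: only the r=4.5 cylinder is present, so the union is just that shape — 1 connected region. The outline is a single polygon with 16 vertices. Extrusion per mm of travel: 0.8 × 0.1 / (π × 0.875²) = 0.033260. Accumulating E over each segment gives final E = 0.9344.

G0 X-4.50 Y0.00 Z2.40
G1 X-4.16 Y-1.72 E0.0583
G1 X-3.18 Y-3.18 E0.1168
G1 X-1.72 Y-4.16 E0.1753
G1 X0.00 Y-4.50 E0.2336
G1 X1.72 Y-4.16 E0.2919
G1 X3.18 Y-3.18 E0.3504
G1 X4.16 Y-1.72 E0.4089
G1 X4.50 Y0.00 E0.4672
G1 X4.16 Y1.72 E0.5255
G1 X3.18 Y3.18 E0.5840
G1 X1.72 Y4.16 E0.6425
G1 X0.00 Y4.50 E0.7008
G1 X-1.72 Y4.16 E0.7591
G1 X-3.18 Y3.18 E0.8176
G1 X-4.16 Y1.72 E0.8761
G1 X-4.50 Y0.00 E0.9344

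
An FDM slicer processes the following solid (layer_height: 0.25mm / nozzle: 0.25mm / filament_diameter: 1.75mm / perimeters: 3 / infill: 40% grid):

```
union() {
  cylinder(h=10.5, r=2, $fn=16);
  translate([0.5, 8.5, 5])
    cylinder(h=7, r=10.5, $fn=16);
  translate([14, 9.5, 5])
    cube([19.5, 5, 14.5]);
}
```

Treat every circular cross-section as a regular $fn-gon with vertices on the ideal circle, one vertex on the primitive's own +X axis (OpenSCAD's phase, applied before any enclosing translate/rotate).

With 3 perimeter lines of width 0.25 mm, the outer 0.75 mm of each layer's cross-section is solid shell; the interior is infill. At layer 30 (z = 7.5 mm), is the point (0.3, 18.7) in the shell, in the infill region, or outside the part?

shell

At z = 7.5 mm: the cylinder: section is a regular 16-gon, circumradius r=2; the r=10.5 cylinder at (0.5, 8.5) gives a regular 16-gon of circumradius 10.5 (constant along its height); the cube at (14, 9.5) (footprint 19.5×5) is included at this height; Merging all regions: the regions partially overlap (shared area 12.15 mm²), so overlapping operands fuse into one piece — 2 connected regions. Overall, the cross-section has 2 separate islands. The nearest boundary edge runs (-3.52, 18.20)→(0.50, 19.00); distance from the point to it = 0.26 mm. (Shell/infill is judged within the island containing the point — the largest one.) The point is inside the cross-section, 0.26 mm from the nearest boundary — within the 0.75 mm shell band (3 × 0.25).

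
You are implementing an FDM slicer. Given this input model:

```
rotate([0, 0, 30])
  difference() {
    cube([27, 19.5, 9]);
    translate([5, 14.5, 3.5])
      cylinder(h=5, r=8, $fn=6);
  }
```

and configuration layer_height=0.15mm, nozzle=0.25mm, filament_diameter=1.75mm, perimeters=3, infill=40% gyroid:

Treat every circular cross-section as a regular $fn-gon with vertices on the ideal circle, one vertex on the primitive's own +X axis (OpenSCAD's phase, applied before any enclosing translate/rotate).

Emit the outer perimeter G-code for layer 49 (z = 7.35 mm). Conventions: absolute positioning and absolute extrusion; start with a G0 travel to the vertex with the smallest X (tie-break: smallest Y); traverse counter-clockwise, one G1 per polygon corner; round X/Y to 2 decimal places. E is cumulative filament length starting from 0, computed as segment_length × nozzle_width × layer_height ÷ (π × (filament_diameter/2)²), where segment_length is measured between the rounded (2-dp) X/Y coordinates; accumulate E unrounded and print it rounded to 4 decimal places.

At z = 7.35 mm: the 27×19.5 cube contributes its full rectangle; the cylinder at (5, 14.5): section is a regular 6-gon, circumradius r=8; Taking the first minus the rest: starting from the 27×19.5 cube, the r=8 cylinder at (5, 14.5) partially overlaps it — only the 133.13 mm² overlap (of its 166.28 mm²) is removed, clipping the outline — 1 connected region; (rotated 30° about Z; rotation is an isometry so areas/perimeters/island counts are preserved). The outline is a single polygon with 8 vertices. Extrusion per mm of travel: 0.25 × 0.15 / (π × 0.875²) = 0.015591. Accumulating E over each segment gives final E = 1.5039.

G0 X-4.65 Y8.06 Z7.35
G1 X0.00 Y0.00 E0.1451
G1 X23.38 Y13.50 E0.5660
G1 X13.63 Y30.39 E0.8700
G1 X-0.99 Y21.94 E1.1333
G1 X4.01 Y19.06 E1.2233
G1 X4.01 Y11.06 E1.3480
G1 X-2.92 Y7.06 E1.4727
G1 X-4.65 Y8.06 E1.5039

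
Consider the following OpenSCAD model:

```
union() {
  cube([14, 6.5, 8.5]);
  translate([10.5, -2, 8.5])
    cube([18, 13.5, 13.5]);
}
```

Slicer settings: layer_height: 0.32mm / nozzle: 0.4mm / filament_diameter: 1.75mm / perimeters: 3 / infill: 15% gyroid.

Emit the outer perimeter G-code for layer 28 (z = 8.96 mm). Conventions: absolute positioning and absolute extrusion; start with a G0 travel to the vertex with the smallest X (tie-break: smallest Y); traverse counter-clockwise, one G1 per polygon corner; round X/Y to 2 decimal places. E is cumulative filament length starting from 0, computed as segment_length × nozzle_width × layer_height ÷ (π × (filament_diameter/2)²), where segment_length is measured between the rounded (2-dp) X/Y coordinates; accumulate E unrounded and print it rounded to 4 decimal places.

At z = 8.96 mm: the cube is absent (z outside [0, 8.5]); the cube at (10.5, -2) is present — its section is the full 18×13.5 rectangle; Merging all regions: only the 18×13.5 cube at (10.5, -2) is present, so the union is just that shape — 1 connected region. The outline is a single polygon with 4 vertices. Extrusion per mm of travel: 0.4 × 0.32 / (π × 0.875²) = 0.053216. Accumulating E over each segment gives final E = 3.3526.

G0 X10.50 Y-2.00 Z8.96
G1 X28.50 Y-2.00 E0.9579
G1 X28.50 Y11.50 E1.6763
G1 X10.50 Y11.50 E2.6342
G1 X10.50 Y-2.00 E3.3526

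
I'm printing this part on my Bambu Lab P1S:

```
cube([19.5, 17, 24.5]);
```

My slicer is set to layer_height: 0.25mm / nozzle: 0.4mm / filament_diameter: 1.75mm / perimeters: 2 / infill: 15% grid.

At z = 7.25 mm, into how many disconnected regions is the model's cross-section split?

1

At z = 7.25 mm: the cube is present — its section is the full 19.5×17 rectangle. The result has 1 disconnected region.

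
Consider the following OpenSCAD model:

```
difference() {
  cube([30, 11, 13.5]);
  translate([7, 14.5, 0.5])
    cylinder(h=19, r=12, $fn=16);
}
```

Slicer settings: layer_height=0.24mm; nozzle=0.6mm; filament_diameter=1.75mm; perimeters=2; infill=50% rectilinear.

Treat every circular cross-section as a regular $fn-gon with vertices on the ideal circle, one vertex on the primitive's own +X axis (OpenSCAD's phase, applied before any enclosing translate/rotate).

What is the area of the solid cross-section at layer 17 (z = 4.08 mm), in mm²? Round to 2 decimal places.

207.30 mm²

At z = 4.08 mm: the 30×11 cube contributes its full rectangle (area 330.00 mm²); the cylinder at (7, 14.5): section is a regular 16-gon, circumradius r=12 (area = (16/2)·12.000²·sin(360°/16) = 440.85 mm²); After the difference (first − rest): starting from the 30×11 cube (330.00 mm²), the r=12 cylinder at (7, 14.5) partially overlaps it — only the 122.70 mm² overlap (of its 440.85 mm²) is removed, clipping the outline — area = 207.30 mm². Overall, the cross-section is a single solid region. Net area = 207.30 mm².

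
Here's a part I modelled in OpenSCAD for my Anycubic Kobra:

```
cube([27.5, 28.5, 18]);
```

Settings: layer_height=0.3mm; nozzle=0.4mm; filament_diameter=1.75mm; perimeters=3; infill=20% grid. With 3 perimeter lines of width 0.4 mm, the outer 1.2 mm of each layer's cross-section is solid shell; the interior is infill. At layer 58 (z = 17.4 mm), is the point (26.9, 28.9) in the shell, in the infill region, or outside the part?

outside

At z = 17.4 mm: the cube (footprint 27.5×28.5) is included at this height. Overall, the cross-section is a single solid region. The nearest boundary edge runs (27.50, 28.50)→(0.00, 28.50); distance from the point to it = 0.40 mm. The point is not inside any of the regions above, so it lies outside the cross-section (0.40 mm from the nearest boundary).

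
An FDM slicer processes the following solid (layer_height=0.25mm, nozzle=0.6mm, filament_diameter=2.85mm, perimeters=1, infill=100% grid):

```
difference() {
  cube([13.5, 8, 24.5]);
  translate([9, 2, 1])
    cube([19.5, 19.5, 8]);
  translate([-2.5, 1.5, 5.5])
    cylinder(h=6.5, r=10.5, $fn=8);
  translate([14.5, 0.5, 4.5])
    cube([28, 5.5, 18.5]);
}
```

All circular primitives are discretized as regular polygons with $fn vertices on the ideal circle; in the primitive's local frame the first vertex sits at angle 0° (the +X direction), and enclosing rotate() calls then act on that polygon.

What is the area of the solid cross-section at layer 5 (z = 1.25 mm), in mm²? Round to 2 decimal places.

81.00 mm²

At z = 1.25 mm: the 13.5×8 cube contributes its full rectangle (area 108.00 mm²); the cube at (9, 2) (footprint 19.5×19.5) is included at this height (area 380.25 mm²); the cylinder at (-2.5, 1.5) is absent (z outside [5.5, 12]); the cube at (14.5, 0.5) is absent (z outside [4.5, 23]); After the difference (first − rest): starting from the 13.5×8 cube (108.00 mm²), the 19.5×19.5 cube at (9, 2) partially overlaps it — only the 27.00 mm² overlap (of its 380.25 mm²) is removed, clipping the outline — area = 81.00 mm². Overall, the cross-section is a single solid region. Net area = 81.00 mm².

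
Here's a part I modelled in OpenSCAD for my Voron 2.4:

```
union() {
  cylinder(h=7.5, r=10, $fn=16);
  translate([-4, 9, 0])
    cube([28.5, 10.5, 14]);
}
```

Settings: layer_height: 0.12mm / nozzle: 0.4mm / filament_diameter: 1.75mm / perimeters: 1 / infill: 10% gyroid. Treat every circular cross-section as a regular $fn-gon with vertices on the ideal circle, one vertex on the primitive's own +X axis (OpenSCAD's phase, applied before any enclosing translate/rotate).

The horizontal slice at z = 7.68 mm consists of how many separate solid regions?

At z = 7.68 mm: the cylinder is absent (z outside [0, 7.5]); the 28.5×10.5 cube at (-4, 9) contributes its full rectangle; Taking the union: only the 28.5×10.5 cube at (-4, 9) is present, so the union is just that shape — 1 connected region. The result has 1 disconnected region.

1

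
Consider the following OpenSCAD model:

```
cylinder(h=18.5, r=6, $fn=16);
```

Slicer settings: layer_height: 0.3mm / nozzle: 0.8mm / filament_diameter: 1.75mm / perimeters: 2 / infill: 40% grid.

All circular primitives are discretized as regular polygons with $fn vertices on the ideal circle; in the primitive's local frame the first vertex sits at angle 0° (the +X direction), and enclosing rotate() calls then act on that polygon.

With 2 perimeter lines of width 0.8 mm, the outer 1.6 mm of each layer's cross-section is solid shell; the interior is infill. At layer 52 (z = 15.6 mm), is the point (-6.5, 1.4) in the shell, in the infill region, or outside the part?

At z = 15.6 mm: the r=6 cylinder gives a regular 16-gon of circumradius 6 (constant along its height). Overall, the cross-section is a single solid region. The nearest boundary edge runs (-5.54, 2.30)→(-6.00, 0.00); distance from the point to it = 0.76 mm. The point is not inside any of the regions above, so it lies outside the cross-section (0.76 mm from the nearest boundary).

outside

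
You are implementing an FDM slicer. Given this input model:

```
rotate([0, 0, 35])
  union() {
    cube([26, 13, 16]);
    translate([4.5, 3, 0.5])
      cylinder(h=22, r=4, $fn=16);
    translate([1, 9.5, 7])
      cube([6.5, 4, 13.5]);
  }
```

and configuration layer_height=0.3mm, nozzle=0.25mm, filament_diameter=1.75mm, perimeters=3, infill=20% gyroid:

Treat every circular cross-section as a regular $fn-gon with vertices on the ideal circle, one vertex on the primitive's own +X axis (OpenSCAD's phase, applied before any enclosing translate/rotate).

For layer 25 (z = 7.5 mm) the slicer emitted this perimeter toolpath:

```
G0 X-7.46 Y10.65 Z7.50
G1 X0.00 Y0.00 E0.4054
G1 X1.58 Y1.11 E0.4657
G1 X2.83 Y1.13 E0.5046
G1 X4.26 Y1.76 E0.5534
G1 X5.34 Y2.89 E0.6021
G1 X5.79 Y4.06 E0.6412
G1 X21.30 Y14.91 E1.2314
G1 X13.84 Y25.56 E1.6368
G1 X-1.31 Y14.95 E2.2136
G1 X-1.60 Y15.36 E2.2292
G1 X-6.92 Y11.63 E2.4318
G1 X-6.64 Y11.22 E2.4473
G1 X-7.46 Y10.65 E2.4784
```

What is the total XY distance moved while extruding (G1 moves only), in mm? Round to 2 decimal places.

Sum the Euclidean lengths of each G1 segment: total = 79.48 mm.

79.48 mm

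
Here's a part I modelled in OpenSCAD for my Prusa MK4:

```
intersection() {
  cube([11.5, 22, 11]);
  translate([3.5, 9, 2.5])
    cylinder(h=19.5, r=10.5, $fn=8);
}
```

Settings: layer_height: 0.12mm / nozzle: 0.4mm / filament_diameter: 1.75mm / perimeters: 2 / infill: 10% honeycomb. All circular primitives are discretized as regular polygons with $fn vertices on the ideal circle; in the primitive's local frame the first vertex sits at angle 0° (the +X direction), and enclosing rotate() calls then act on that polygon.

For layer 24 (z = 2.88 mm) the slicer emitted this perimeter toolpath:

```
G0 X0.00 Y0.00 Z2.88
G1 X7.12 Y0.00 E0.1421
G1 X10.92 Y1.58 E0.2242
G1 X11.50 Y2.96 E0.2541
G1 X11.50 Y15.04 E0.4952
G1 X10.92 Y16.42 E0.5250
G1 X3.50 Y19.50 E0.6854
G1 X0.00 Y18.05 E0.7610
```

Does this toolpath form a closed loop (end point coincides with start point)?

Start point (G0): (0.00, 0.00). End point (last G1): the path does not return to the start — open.

no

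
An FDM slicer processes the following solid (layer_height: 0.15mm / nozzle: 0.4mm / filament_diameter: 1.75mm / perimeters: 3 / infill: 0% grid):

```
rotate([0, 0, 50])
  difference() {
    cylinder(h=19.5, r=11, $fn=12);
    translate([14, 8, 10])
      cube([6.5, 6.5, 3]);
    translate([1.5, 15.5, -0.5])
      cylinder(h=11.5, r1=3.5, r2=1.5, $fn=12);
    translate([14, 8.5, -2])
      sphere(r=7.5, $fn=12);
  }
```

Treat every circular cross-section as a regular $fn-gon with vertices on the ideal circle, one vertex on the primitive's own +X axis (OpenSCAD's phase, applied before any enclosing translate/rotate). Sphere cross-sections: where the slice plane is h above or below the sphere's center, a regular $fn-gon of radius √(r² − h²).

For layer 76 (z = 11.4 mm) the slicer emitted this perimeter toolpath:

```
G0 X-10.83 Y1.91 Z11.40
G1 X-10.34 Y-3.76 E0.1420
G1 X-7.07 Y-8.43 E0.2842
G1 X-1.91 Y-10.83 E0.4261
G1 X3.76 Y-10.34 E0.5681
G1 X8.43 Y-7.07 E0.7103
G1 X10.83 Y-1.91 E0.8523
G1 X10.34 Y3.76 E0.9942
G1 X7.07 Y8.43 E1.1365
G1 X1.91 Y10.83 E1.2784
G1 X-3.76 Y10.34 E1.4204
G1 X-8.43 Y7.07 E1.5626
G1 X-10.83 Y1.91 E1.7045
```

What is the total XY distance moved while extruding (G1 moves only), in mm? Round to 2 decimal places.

68.33 mm

Sum the Euclidean lengths of each G1 segment: total = 68.33 mm.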